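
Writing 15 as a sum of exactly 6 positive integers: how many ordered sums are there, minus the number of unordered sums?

1976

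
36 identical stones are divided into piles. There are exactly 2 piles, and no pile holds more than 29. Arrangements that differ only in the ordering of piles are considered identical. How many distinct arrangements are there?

Listing the qualifying partitions of 36:
7+29
8+28
9+27
10+26
11+25
12+24
13+23
14+22
15+21
16+20
17+19
18+18
Counting gives 12.

12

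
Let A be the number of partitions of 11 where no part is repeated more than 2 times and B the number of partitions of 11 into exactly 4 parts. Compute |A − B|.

Partitions of 11 where no part is repeated more than 2 times: 27.
Partitions of 11 into exactly 4 parts: 11.
|27 − 11| = 16.

16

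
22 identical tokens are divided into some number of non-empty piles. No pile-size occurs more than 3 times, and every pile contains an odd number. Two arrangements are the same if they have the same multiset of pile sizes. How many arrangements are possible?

A partial list (first 12 by largest part):
1, 21
3, 19
1, 1, 1, 19
5, 17
1, 1, 3, 17
7, 15
1, 1, 5, 15
1, 3, 3, 15
9, 13
1, 1, 7, 13
1, 3, 5, 13
3, 3, 3, 13
…and 24 more, for 36 total.

36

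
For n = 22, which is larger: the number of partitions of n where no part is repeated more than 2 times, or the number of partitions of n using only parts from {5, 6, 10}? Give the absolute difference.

295

Partitions of 22 where no part is repeated more than 2 times: 297.
Partitions of 22 using only parts from {5, 6, 10}: 2.
|297 − 2| = 295.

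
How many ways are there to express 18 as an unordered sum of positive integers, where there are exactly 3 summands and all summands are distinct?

19

They are:
15+2+1
14+3+1
13+4+1
13+3+2
12+5+1
12+4+2
11+6+1
11+5+2
11+4+3
10+7+1
10+6+2
10+5+3
9+8+1
9+7+2
9+6+3
9+5+4
8+7+3
8+6+4
7+6+5
Counting gives 19.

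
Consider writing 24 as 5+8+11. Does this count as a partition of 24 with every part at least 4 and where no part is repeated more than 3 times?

Yes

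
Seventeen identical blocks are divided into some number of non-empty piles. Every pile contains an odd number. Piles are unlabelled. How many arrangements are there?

There are too many to list fully; the first 12 (by largest part) are:
17
15+1+1
13+3+1
13+1+1+1+1
11+5+1
11+3+3
11+3+1+1+1
11+1+1+1+1+1+1
9+7+1
9+5+3
9+5+1+1+1
9+3+3+1+1
…and 26 more, for 38 total.

38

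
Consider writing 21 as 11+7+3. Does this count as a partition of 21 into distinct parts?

The parts sum to 21, and the condition 'all summands are distinct' holds.

Yes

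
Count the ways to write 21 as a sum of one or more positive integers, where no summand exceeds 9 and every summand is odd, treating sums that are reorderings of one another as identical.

52

A partial list (first 12 by largest part):
9,9,3
9,9,1,1,1
9,7,5
9,7,3,1,1
9,7,1,1,1,1,1
9,5,5,1,1
9,5,3,3,1
9,5,3,1,1,1,1
9,5,1,1,1,1,1,1,1
9,3,3,3,3
9,3,3,3,1,1,1
9,3,3,1,1,1,1,1,1
…and 40 more, for 52 total.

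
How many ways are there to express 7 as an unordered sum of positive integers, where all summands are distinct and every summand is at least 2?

3

They are:
7
2+5
3+4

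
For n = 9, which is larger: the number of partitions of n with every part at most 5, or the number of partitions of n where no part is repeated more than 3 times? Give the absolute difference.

Partitions of 9 with every part at most 5: 23.
Partitions of 9 where no part is repeated more than 3 times: 22.
|23 − 22| = 1.

1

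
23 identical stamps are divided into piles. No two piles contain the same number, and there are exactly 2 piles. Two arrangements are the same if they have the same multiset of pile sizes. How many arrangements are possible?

11

Listing the qualifying partitions of 23:
1,22
2,21
3,20
4,19
5,18
6,17
7,16
8,15
9,14
10,13
11,12
Counting gives 11.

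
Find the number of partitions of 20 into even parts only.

42

There are too many to list fully; the first 12 (by largest part) are:
20
18, 2
16, 4
16, 2, 2
14, 6
14, 4, 2
14, 2, 2, 2
12, 8
12, 6, 2
12, 4, 4
12, 4, 2, 2
12, 2, 2, 2, 2
…and 30 more, for 42 total.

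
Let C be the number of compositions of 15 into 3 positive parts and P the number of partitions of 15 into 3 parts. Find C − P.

Ordered (compositions into 3 parts): C(14,2) = 91.
Partitions of 15 into exactly 3 parts: 19.
Difference: 91 − 19 = 72.

72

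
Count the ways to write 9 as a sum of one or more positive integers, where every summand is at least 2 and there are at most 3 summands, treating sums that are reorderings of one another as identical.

7

Listing the qualifying partitions of 9:
9
7, 2
6, 3
5, 4
5, 2, 2
4, 3, 2
3, 3, 3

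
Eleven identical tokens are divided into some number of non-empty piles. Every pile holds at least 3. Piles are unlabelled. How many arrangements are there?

6

They are:
11
8, 3
7, 4
6, 5
5, 3, 3
4, 4, 3
Counting gives 6.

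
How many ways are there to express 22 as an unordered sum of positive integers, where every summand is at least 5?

They are:
22
17, 5
16, 6
15, 7
14, 8
13, 9
12, 10
12, 5, 5
11, 11
11, 6, 5
10, 7, 5
10, 6, 6
9, 8, 5
9, 7, 6
8, 8, 6
8, 7, 7
7, 5, 5, 5
6, 6, 5, 5

18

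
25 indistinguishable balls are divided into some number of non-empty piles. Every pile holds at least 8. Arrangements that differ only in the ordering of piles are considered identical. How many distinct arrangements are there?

Listing the qualifying partitions of 25:
25
17+8
16+9
15+10
14+11
13+12
9+8+8
That's 7 in total.

7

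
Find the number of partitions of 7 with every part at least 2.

Enumerating:
7
5,2
4,3
3,2,2
That's 4 in total.

4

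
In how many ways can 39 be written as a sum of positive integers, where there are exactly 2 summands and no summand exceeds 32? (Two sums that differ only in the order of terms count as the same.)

13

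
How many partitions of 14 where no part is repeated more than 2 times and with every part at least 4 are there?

They are:
14
10 + 4
9 + 5
8 + 6
7 + 7
6 + 4 + 4
5 + 5 + 4
That's 7 in total.

7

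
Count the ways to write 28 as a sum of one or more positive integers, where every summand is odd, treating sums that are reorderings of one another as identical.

A full systematic count gives 222.

222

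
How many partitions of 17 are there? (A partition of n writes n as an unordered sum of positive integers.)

297

Counting exhaustively, 297 partitions satisfy the conditions.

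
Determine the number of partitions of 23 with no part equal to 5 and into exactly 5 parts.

Systematic enumeration (by largest part, then next-largest, …) yields 94.

94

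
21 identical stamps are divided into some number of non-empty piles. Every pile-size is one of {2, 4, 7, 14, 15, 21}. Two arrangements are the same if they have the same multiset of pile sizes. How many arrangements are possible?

Enumerating:
21
15 + 4 + 2
15 + 2 + 2 + 2
14 + 7
7 + 7 + 7
7 + 4 + 4 + 4 + 2
7 + 4 + 4 + 2 + 2 + 2
7 + 4 + 2 + 2 + 2 + 2 + 2
7 + 2 + 2 + 2 + 2 + 2 + 2 + 2
That's 9 in total.

9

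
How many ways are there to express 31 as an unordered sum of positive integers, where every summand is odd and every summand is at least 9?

The partitions of 31 that satisfy the conditions:
31
13+9+9
11+11+9

3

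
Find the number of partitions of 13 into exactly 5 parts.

18

Enumerating:
9,1,1,1,1
8,2,1,1,1
7,3,1,1,1
7,2,2,1,1
6,4,1,1,1
6,3,2,1,1
6,2,2,2,1
5,5,1,1,1
5,4,2,1,1
5,3,3,1,1
5,3,2,2,1
5,2,2,2,2
4,4,3,1,1
4,4,2,2,1
4,3,3,2,1
4,3,2,2,2
3,3,3,3,1
3,3,3,2,2
Counting gives 18.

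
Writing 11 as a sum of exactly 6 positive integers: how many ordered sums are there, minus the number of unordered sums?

245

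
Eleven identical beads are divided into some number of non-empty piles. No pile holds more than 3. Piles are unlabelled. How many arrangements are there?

16

They are:
3+3+3+2
3+3+3+1+1
3+3+2+2+1
3+3+2+1+1+1
3+3+1+1+1+1+1
3+2+2+2+2
3+2+2+2+1+1
3+2+2+1+1+1+1
3+2+1+1+1+1+1+1
3+1+1+1+1+1+1+1+1
2+2+2+2+2+1
2+2+2+2+1+1+1
2+2+2+1+1+1+1+1
2+2+1+1+1+1+1+1+1
2+1+1+1+1+1+1+1+1+1
1+1+1+1+1+1+1+1+1+1+1
That's 16 in total.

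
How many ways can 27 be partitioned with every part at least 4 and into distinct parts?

There are too many to list fully; the first 12 (by largest part) are:
27
4,23
5,22
6,21
7,20
8,19
9,18
4,5,18
10,17
4,6,17
11,16
4,7,16
…and 24 more, for 36 total.

36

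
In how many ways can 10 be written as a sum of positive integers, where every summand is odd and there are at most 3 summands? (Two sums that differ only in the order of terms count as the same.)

3

Listing the qualifying partitions of 10:
9 + 1
7 + 3
5 + 5
That's 3 in total.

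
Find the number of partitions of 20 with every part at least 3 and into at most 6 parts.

49

There are too many to list fully; the first 12 (by largest part) are:
20
17, 3
16, 4
15, 5
14, 6
14, 3, 3
13, 7
13, 4, 3
12, 8
12, 5, 3
12, 4, 4
11, 9
…and 37 more, for 49 total.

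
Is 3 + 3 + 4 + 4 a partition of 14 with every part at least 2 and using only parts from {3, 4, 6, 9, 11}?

The parts sum to 14, and the condition 'every summand is at least 2' holds; the condition 'each summand belongs to {3, 4, 6, 9, 11}' holds.

Yes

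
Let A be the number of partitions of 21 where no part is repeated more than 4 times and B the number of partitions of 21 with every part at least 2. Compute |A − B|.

Partitions of 21 where no part is repeated more than 4 times: 505.
Partitions of 21 with every part at least 2: 165.
|505 − 165| = 340.

340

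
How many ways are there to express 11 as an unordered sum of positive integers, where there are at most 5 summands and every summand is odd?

They are:
11
9 + 1 + 1
7 + 3 + 1
7 + 1 + 1 + 1 + 1
5 + 5 + 1
5 + 3 + 3
5 + 3 + 1 + 1 + 1
3 + 3 + 3 + 1 + 1
Counting gives 8.

8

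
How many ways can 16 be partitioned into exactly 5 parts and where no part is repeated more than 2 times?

21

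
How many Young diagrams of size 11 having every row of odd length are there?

Enumerating:
11
9+1+1
7+3+1
7+1+1+1+1
5+5+1
5+3+3
5+3+1+1+1
5+1+1+1+1+1+1
3+3+3+1+1
3+3+1+1+1+1+1
3+1+1+1+1+1+1+1+1
1+1+1+1+1+1+1+1+1+1+1
Counting gives 12.

12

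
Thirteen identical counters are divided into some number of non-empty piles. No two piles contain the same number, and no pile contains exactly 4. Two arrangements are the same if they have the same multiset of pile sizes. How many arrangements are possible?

12

Listing the qualifying partitions of 13:
13
12,1
11,2
10,3
10,2,1
9,3,1
8,5
8,3,2
7,6
7,5,1
7,3,2,1
6,5,2
That's 12 in total.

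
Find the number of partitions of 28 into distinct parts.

222

There are 222 such partitions.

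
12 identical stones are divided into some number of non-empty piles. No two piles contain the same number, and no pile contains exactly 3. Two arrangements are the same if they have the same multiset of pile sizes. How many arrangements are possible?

10

Enumerating:
12
11, 1
10, 2
9, 2, 1
8, 4
7, 5
7, 4, 1
6, 5, 1
6, 4, 2
5, 4, 2, 1
That's 10 in total.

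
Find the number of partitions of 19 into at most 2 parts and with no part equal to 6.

The partitions of 19 that satisfy the conditions:
19
18,1
17,2
16,3
15,4
14,5
12,7
11,8
10,9

9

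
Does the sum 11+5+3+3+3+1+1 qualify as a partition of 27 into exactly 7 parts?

Yes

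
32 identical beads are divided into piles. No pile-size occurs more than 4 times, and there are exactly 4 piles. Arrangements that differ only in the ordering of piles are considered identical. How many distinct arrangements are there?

Counting exhaustively, 249 partitions satisfy the conditions.

249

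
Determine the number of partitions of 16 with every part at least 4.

11

They are:
16
4+12
5+11
6+10
7+9
8+8
4+4+8
4+5+7
4+6+6
5+5+6
4+4+4+4
Counting gives 11.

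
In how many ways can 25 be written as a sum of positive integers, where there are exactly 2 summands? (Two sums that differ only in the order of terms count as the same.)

12

Enumerating:
1,24
2,23
3,22
4,21
5,20
6,19
7,18
8,17
9,16
10,15
11,14
12,13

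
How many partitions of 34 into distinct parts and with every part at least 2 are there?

273

A full systematic count gives 273.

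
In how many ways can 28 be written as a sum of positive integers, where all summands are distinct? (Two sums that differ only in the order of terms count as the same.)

222

Counting exhaustively, 222 partitions satisfy the conditions.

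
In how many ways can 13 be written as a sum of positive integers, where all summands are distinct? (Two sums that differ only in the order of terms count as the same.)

The partitions of 13 that satisfy the conditions:
13
12 + 1
11 + 2
10 + 3
10 + 2 + 1
9 + 4
9 + 3 + 1
8 + 5
8 + 4 + 1
8 + 3 + 2
7 + 6
7 + 5 + 1
7 + 4 + 2
7 + 3 + 2 + 1
6 + 5 + 2
6 + 4 + 3
6 + 4 + 2 + 1
5 + 4 + 3 + 1
That's 18 in total.

18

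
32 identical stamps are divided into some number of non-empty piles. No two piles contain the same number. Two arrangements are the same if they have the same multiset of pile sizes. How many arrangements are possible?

390

Counting exhaustively, 390 partitions satisfy the conditions.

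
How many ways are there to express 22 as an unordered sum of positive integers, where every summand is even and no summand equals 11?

56

There are too many to list fully; the first 12 (by largest part) are:
22
20, 2
18, 4
18, 2, 2
16, 6
16, 4, 2
16, 2, 2, 2
14, 8
14, 6, 2
14, 4, 4
14, 4, 2, 2
14, 2, 2, 2, 2
…and 44 more, for 56 total.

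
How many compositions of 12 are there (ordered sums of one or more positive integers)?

Each of the 11 gaps between 12 units is either a break or not: 2^11 = 2048.

2048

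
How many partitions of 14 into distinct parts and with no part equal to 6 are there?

They are:
14
13,1
12,2
11,3
11,2,1
10,4
10,3,1
9,5
9,4,1
9,3,2
8,5,1
8,4,2
8,3,2,1
7,5,2
7,4,3
7,4,2,1
5,4,3,2
That's 17 in total.

17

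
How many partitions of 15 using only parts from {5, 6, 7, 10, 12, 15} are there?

3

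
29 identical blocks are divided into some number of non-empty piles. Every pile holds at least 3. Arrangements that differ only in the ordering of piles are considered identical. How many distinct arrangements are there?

273

A full systematic count gives 273.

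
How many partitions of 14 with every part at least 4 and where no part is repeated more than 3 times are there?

7

Listing the qualifying partitions of 14:
14
4 + 10
5 + 9
6 + 8
7 + 7
4 + 4 + 6
4 + 5 + 5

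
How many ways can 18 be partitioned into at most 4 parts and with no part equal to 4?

60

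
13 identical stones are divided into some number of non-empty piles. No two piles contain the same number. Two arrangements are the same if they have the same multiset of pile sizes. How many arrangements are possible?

18

Listing the qualifying partitions of 13:
13
1+12
2+11
3+10
1+2+10
4+9
1+3+9
5+8
1+4+8
2+3+8
6+7
1+5+7
2+4+7
1+2+3+7
2+5+6
3+4+6
1+2+4+6
1+3+4+5
Counting gives 18.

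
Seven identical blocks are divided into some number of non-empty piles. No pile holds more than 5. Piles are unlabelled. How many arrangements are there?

13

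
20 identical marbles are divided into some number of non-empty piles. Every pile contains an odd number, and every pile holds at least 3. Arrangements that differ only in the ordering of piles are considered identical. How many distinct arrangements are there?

10

They are:
17+3
15+5
13+7
11+9
11+3+3+3
9+5+3+3
7+7+3+3
7+5+5+3
5+5+5+5
5+3+3+3+3+3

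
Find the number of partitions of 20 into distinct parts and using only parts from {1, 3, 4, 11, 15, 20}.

Enumerating:
20
1+4+15
Counting gives 2.

2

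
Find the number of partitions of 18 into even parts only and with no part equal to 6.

The partitions of 18 that satisfy the conditions:
18
16 + 2
14 + 4
14 + 2 + 2
12 + 4 + 2
12 + 2 + 2 + 2
10 + 8
10 + 4 + 4
10 + 4 + 2 + 2
10 + 2 + 2 + 2 + 2
8 + 8 + 2
8 + 4 + 4 + 2
8 + 4 + 2 + 2 + 2
8 + 2 + 2 + 2 + 2 + 2
4 + 4 + 4 + 4 + 2
4 + 4 + 4 + 2 + 2 + 2
4 + 4 + 2 + 2 + 2 + 2 + 2
4 + 2 + 2 + 2 + 2 + 2 + 2 + 2
2 + 2 + 2 + 2 + 2 + 2 + 2 + 2 + 2

19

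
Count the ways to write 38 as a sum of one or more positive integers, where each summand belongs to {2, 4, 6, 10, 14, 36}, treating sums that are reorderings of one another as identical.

Systematic enumeration (by largest part, then next-largest, …) yields 116.

116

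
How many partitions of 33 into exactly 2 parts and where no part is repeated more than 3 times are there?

16

Enumerating:
32, 1
31, 2
30, 3
29, 4
28, 5
27, 6
26, 7
25, 8
24, 9
23, 10
22, 11
21, 12
20, 13
19, 14
18, 15
17, 16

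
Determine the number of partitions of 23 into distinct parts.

There are 104 such partitions.

104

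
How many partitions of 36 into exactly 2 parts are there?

18

Listing the qualifying partitions of 36:
1+35
2+34
3+33
4+32
5+31
6+30
7+29
8+28
9+27
10+26
11+25
12+24
13+23
14+22
15+21
16+20
17+19
18+18
Counting gives 18.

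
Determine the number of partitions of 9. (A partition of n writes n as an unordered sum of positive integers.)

30

There are too many to list fully; the first 12 (by largest part) are:
9
1+8
2+7
1+1+7
3+6
1+2+6
1+1+1+6
4+5
1+3+5
2+2+5
1+1+2+5
1+1+1+1+5
…and 18 more, for 30 total.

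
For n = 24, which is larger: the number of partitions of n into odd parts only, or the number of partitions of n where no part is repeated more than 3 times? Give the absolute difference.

Partitions of 24 into odd parts only: 122.
Partitions of 24 where no part is repeated more than 3 times: 722.
|122 − 722| = 600.

600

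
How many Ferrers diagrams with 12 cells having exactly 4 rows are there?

15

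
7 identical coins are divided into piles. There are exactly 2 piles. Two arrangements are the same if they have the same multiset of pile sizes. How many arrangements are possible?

3

Enumerating:
6,1
5,2
4,3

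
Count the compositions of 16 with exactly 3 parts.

105

A composition of 16 into 3 positive parts is chosen by placing 2 dividers among the 15 gaps between 16 units: C(15,2) = 105.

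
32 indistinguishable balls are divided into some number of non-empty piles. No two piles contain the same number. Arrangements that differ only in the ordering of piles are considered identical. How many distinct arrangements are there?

390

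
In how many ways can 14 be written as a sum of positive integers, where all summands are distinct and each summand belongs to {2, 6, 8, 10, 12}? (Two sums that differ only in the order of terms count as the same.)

Listing the qualifying partitions of 14:
2+12
6+8
Counting gives 2.

2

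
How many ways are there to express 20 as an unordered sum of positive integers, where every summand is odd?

There are too many to list fully; the first 12 (by largest part) are:
19 + 1
17 + 3
17 + 1 + 1 + 1
15 + 5
15 + 3 + 1 + 1
15 + 1 + 1 + 1 + 1 + 1
13 + 7
13 + 5 + 1 + 1
13 + 3 + 3 + 1
13 + 3 + 1 + 1 + 1 + 1
13 + 1 + 1 + 1 + 1 + 1 + 1 + 1
11 + 9
…and 52 more, for 64 total.

64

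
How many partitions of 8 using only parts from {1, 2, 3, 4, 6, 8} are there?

They are:
8
2 + 6
1 + 1 + 6
4 + 4
1 + 3 + 4
2 + 2 + 4
1 + 1 + 2 + 4
1 + 1 + 1 + 1 + 4
2 + 3 + 3
1 + 1 + 3 + 3
1 + 2 + 2 + 3
1 + 1 + 1 + 2 + 3
1 + 1 + 1 + 1 + 1 + 3
2 + 2 + 2 + 2
1 + 1 + 2 + 2 + 2
1 + 1 + 1 + 1 + 2 + 2
1 + 1 + 1 + 1 + 1 + 1 + 2
1 + 1 + 1 + 1 + 1 + 1 + 1 + 1

18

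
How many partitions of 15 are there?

176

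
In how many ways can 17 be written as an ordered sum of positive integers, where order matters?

65536

There are 16 gaps and each independently is a cut or not, giving 2^16 = 65536.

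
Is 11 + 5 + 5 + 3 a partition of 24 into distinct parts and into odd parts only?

The parts sum to 24, and the condition 'all summands are distinct' is violated.

No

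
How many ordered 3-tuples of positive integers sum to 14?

78

Place 2 bars in the 13 internal gaps of a row of 14 dots: C(13,2) = 78.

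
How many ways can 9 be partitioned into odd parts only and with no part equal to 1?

Enumerating:
9
3,3,3
Counting gives 2.

2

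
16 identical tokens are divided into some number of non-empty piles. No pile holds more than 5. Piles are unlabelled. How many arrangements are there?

101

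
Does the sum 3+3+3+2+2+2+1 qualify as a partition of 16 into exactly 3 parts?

No

The parts sum to 16, and the condition 'there are exactly 3 summands' is violated.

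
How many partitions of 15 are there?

176

There are 176 such partitions.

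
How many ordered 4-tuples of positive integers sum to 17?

560

Place 3 bars in the 16 internal gaps of a row of 17 dots: C(16,3) = 560.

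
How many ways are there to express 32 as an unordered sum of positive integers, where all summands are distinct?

390

Counting exhaustively, 390 partitions satisfy the conditions.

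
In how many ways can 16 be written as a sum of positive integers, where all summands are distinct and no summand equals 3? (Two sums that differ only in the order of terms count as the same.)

Listing the qualifying partitions of 16:
16
15 + 1
14 + 2
13 + 2 + 1
12 + 4
11 + 5
11 + 4 + 1
10 + 6
10 + 5 + 1
10 + 4 + 2
9 + 7
9 + 6 + 1
9 + 5 + 2
9 + 4 + 2 + 1
8 + 7 + 1
8 + 6 + 2
8 + 5 + 2 + 1
7 + 6 + 2 + 1
7 + 5 + 4
6 + 5 + 4 + 1

20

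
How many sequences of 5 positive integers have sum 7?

By stars and bars with positive parts, the count is C(6,4) = 15.

15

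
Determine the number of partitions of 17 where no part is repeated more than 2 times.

Enumerating by decreasing first part gives 108 partitions in all.

108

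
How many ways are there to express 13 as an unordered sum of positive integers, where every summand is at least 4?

They are:
13
9 + 4
8 + 5
7 + 6
5 + 4 + 4
That's 5 in total.

5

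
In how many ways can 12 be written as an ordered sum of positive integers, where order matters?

2048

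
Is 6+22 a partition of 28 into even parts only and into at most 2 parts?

The parts sum to 28, and the condition 'every summand is even' holds; the condition 'there are at most 2 summands' holds.

Yes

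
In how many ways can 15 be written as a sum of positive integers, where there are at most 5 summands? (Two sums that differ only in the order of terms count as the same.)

Counting exhaustively, 84 partitions satisfy the conditions.

84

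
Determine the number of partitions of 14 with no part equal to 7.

120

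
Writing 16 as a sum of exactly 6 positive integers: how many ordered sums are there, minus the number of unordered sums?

Ordered (compositions into 6 parts): C(15,5) = 3003.
Partitions of 16 into exactly 6 parts: 35.
Difference: 3003 − 35 = 2968.

2968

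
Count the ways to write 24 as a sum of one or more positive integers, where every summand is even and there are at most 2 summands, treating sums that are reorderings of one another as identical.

7

They are:
24
22, 2
20, 4
18, 6
16, 8
14, 10
12, 12
Counting gives 7.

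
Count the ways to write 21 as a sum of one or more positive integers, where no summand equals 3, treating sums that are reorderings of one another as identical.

407

Direct enumeration gives 407 partitions.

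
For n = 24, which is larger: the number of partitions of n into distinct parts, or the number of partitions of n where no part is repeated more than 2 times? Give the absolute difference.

Partitions of 24 into distinct parts: 122.
Partitions of 24 where no part is repeated more than 2 times: 431.
|122 − 431| = 309.

309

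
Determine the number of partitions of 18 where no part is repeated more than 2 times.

135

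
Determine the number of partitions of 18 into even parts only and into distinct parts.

Listing the qualifying partitions of 18:
18
2 + 16
4 + 14
6 + 12
2 + 4 + 12
8 + 10
2 + 6 + 10
4 + 6 + 8
Counting gives 8.

8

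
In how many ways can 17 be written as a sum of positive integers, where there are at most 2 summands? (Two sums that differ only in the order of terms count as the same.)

Enumerating:
17
16 + 1
15 + 2
14 + 3
13 + 4
12 + 5
11 + 6
10 + 7
9 + 8
That's 9 in total.

9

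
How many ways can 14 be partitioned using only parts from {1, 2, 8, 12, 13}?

The partitions of 14 that satisfy the conditions:
13,1
12,2
12,1,1
8,2,2,2
8,2,2,1,1
8,2,1,1,1,1
8,1,1,1,1,1,1
2,2,2,2,2,2,2
2,2,2,2,2,2,1,1
2,2,2,2,2,1,1,1,1
2,2,2,2,1,1,1,1,1,1
2,2,2,1,1,1,1,1,1,1,1
2,2,1,1,1,1,1,1,1,1,1,1
2,1,1,1,1,1,1,1,1,1,1,1,1
1,1,1,1,1,1,1,1,1,1,1,1,1,1

15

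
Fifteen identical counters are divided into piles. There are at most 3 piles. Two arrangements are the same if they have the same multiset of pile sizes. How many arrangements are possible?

27

There are too many to list fully; the first 12 (by largest part) are:
15
1,14
2,13
1,1,13
3,12
1,2,12
4,11
1,3,11
2,2,11
5,10
1,4,10
2,3,10
…and 15 more, for 27 total.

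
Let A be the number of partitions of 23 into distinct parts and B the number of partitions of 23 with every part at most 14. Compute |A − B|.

1084

Partitions of 23 into distinct parts: 104.
Partitions of 23 with every part at most 14: 1188.
|104 − 1188| = 1084.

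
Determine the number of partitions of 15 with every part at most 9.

157

Enumerating by decreasing first part gives 157 partitions in all.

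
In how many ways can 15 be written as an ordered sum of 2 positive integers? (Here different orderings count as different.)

14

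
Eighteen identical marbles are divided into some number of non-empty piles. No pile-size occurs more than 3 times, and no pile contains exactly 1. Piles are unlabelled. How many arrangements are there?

Direct enumeration gives 71 partitions.

71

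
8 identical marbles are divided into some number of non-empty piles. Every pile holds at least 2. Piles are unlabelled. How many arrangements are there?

7

They are:
8
6,2
5,3
4,4
4,2,2
3,3,2
2,2,2,2
Counting gives 7.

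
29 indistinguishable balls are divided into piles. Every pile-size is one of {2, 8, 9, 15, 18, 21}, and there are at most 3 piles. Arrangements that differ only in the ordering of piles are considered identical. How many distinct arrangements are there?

2

Listing the qualifying partitions of 29:
8 + 21
2 + 9 + 18
That's 2 in total.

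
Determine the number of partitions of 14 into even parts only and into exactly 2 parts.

3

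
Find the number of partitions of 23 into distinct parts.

104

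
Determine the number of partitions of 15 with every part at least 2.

41

There are too many to list fully; the first 12 (by largest part) are:
15
13 + 2
12 + 3
11 + 4
11 + 2 + 2
10 + 5
10 + 3 + 2
9 + 6
9 + 4 + 2
9 + 3 + 3
9 + 2 + 2 + 2
8 + 7
…and 29 more, for 41 total.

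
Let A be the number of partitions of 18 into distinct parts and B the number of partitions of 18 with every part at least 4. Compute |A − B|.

Partitions of 18 into distinct parts: 46.
Partitions of 18 with every part at least 4: 16.
|46 − 16| = 30.

30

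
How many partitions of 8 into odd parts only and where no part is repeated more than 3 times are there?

Listing the qualifying partitions of 8:
1 + 7
3 + 5
1 + 1 + 1 + 5
1 + 1 + 3 + 3
That's 4 in total.

4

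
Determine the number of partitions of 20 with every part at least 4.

24

Enumerating:
20
4+16
5+15
6+14
7+13
8+12
4+4+12
9+11
4+5+11
10+10
4+6+10
5+5+10
4+7+9
5+6+9
4+8+8
5+7+8
6+6+8
4+4+4+8
6+7+7
4+4+5+7
4+4+6+6
4+5+5+6
5+5+5+5
4+4+4+4+4
That's 24 in total.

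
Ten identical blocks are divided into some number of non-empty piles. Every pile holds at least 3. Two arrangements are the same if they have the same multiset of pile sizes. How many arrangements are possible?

They are:
10
7 + 3
6 + 4
5 + 5
4 + 3 + 3
That's 5 in total.

5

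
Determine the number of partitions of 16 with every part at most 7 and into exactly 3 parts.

The partitions of 16 that satisfy the conditions:
7, 7, 2
7, 6, 3
7, 5, 4
6, 6, 4
6, 5, 5
Counting gives 5.

5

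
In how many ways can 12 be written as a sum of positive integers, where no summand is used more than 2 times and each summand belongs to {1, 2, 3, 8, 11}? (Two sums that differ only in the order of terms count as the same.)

The partitions of 12 that satisfy the conditions:
11,1
8,3,1
8,2,2
8,2,1,1
3,3,2,2,1,1
That's 5 in total.

5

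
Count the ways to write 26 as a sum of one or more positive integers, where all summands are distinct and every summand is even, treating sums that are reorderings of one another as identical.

18

Listing the qualifying partitions of 26:
26
24,2
22,4
20,6
20,4,2
18,8
18,6,2
16,10
16,8,2
16,6,4
14,12
14,10,2
14,8,4
14,6,4,2
12,10,4
12,8,6
12,8,4,2
10,8,6,2
Counting gives 18.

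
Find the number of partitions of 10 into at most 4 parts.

23

Enumerating:
10
9,1
8,2
8,1,1
7,3
7,2,1
7,1,1,1
6,4
6,3,1
6,2,2
6,2,1,1
5,5
5,4,1
5,3,2
5,3,1,1
5,2,2,1
4,4,2
4,4,1,1
4,3,3
4,3,2,1
4,2,2,2
3,3,3,1
3,3,2,2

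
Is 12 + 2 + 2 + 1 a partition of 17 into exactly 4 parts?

Yes

The parts sum to 17, and the condition 'there are exactly 4 summands' holds.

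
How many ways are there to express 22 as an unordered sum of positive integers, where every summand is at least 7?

7

The partitions of 22 that satisfy the conditions:
22
15,7
14,8
13,9
12,10
11,11
8,7,7
Counting gives 7.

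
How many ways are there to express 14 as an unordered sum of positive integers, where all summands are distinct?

They are:
14
1,13
2,12
3,11
1,2,11
4,10
1,3,10
5,9
1,4,9
2,3,9
6,8
1,5,8
2,4,8
1,2,3,8
1,6,7
2,5,7
3,4,7
1,2,4,7
3,5,6
1,2,5,6
1,3,4,6
2,3,4,5
That's 22 in total.

22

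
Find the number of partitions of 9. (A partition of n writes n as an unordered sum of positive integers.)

There are too many to list fully; the first 12 (by largest part) are:
9
1 + 8
2 + 7
1 + 1 + 7
3 + 6
1 + 2 + 6
1 + 1 + 1 + 6
4 + 5
1 + 3 + 5
2 + 2 + 5
1 + 1 + 2 + 5
1 + 1 + 1 + 1 + 5
…and 18 more, for 30 total.

30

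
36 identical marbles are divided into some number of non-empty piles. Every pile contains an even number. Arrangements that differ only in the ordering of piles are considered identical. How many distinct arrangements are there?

385

Enumerating by decreasing first part gives 385 partitions in all.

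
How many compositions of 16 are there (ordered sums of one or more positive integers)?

32768

The number of compositions of n is 2^(n−1); here 2^15 = 32768.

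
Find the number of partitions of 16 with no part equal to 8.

209

Enumerating by decreasing first part gives 209 partitions in all.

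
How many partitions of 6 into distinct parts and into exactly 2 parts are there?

2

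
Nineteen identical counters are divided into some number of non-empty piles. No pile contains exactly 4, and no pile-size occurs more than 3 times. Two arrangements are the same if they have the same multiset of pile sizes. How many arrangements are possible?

156

Systematic enumeration (by largest part, then next-largest, …) yields 156.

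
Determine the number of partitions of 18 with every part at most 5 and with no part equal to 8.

141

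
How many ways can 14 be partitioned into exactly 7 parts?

15

Listing the qualifying partitions of 14:
1,1,1,1,1,1,8
1,1,1,1,1,2,7
1,1,1,1,1,3,6
1,1,1,1,2,2,6
1,1,1,1,1,4,5
1,1,1,1,2,3,5
1,1,1,2,2,2,5
1,1,1,1,2,4,4
1,1,1,1,3,3,4
1,1,1,2,2,3,4
1,1,2,2,2,2,4
1,1,1,2,3,3,3
1,1,2,2,2,3,3
1,2,2,2,2,2,3
2,2,2,2,2,2,2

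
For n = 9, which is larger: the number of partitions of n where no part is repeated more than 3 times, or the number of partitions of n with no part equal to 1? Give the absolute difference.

Partitions of 9 where no part is repeated more than 3 times: 22.
Partitions of 9 with no part equal to 1: 8.
|22 − 8| = 14.

14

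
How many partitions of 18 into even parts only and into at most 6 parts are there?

A partial list (first 12 by largest part):
18
16 + 2
14 + 4
14 + 2 + 2
12 + 6
12 + 4 + 2
12 + 2 + 2 + 2
10 + 8
10 + 6 + 2
10 + 4 + 4
10 + 4 + 2 + 2
10 + 2 + 2 + 2 + 2
…and 14 more, for 26 total.

26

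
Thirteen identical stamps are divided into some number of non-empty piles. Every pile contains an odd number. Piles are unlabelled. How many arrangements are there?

18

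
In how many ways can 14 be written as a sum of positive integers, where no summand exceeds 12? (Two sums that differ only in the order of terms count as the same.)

There are 133 such partitions.

133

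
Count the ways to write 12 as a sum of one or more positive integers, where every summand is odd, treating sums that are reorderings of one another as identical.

15

The partitions of 12 that satisfy the conditions:
11+1
9+3
9+1+1+1
7+5
7+3+1+1
7+1+1+1+1+1
5+5+1+1
5+3+3+1
5+3+1+1+1+1
5+1+1+1+1+1+1+1
3+3+3+3
3+3+3+1+1+1
3+3+1+1+1+1+1+1
3+1+1+1+1+1+1+1+1+1
1+1+1+1+1+1+1+1+1+1+1+1
That's 15 in total.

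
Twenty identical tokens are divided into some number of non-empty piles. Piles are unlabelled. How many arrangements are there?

627

Direct enumeration gives 627 partitions.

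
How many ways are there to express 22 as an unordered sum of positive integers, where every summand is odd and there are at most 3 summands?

Enumerating:
21+1
19+3
17+5
15+7
13+9
11+11

6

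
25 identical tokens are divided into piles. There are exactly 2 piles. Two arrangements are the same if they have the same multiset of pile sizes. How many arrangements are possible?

Enumerating:
24 + 1
23 + 2
22 + 3
21 + 4
20 + 5
19 + 6
18 + 7
17 + 8
16 + 9
15 + 10
14 + 11
13 + 12
That's 12 in total.

12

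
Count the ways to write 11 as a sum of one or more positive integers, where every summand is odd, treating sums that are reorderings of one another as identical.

12

Enumerating:
11
9, 1, 1
7, 3, 1
7, 1, 1, 1, 1
5, 5, 1
5, 3, 3
5, 3, 1, 1, 1
5, 1, 1, 1, 1, 1, 1
3, 3, 3, 1, 1
3, 3, 1, 1, 1, 1, 1
3, 1, 1, 1, 1, 1, 1, 1, 1
1, 1, 1, 1, 1, 1, 1, 1, 1, 1, 1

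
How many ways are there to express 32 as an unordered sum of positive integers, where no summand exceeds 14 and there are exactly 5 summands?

Enumerating by decreasing first part gives 286 partitions in all.

286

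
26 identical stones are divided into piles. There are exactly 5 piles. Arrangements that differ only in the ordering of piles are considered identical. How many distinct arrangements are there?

Counting exhaustively, 221 partitions satisfy the conditions.

221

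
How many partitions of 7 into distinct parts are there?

5

Enumerating:
7
1 + 6
2 + 5
3 + 4
1 + 2 + 4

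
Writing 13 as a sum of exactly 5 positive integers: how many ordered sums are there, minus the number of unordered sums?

477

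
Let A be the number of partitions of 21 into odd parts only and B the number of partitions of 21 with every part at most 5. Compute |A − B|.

Partitions of 21 into odd parts only: 76.
Partitions of 21 with every part at most 5: 221.
|76 − 221| = 145.

145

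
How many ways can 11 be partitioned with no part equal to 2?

26

There are too many to list fully; the first 12 (by largest part) are:
11
10+1
9+1+1
8+3
8+1+1+1
7+4
7+3+1
7+1+1+1+1
6+5
6+4+1
6+3+1+1
6+1+1+1+1+1
…and 14 more, for 26 total.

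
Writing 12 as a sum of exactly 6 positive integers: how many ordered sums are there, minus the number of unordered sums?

Compositions: C(11,5) = 462.
Partitions of 12 into exactly 6 parts: 11.
Difference: 462 − 11 = 451.

451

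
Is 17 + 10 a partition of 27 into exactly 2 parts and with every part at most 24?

The parts sum to 27, and the condition 'there are exactly 2 summands' holds; the condition 'no summand exceeds 24' holds.

Yes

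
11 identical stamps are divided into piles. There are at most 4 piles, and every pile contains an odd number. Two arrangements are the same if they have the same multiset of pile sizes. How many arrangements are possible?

The partitions of 11 that satisfy the conditions:
11
9 + 1 + 1
7 + 3 + 1
5 + 5 + 1
5 + 3 + 3

5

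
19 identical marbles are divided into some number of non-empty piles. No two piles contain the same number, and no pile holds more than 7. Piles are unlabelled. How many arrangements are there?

6

Listing the qualifying partitions of 19:
7,6,5,1
7,6,4,2
7,6,3,2,1
7,5,4,3
7,5,4,2,1
6,5,4,3,1
That's 6 in total.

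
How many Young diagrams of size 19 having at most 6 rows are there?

Enumerating by decreasing first part gives 235 partitions in all.

235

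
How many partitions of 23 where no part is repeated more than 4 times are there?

Counting exhaustively, 769 partitions satisfy the conditions.

769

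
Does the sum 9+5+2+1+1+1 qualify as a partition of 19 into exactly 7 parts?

No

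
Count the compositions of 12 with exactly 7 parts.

By stars and bars with positive parts, the count is C(11,6) = 462.

462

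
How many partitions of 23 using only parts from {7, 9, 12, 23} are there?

2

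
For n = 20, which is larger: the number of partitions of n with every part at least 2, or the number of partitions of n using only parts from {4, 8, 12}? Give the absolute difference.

132

Partitions of 20 with every part at least 2: 137.
Partitions of 20 using only parts from {4, 8, 12}: 5.
|137 − 5| = 132.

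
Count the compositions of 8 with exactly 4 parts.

35

Equivalently, choose which 3 of the 7 gaps become plus signs: C(7,3) = 35.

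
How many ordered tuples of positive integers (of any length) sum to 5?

The number of compositions of n is 2^(n−1); here 2^4 = 16.

16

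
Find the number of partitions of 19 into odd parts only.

54

A partial list (first 12 by largest part):
19
17 + 1 + 1
15 + 3 + 1
15 + 1 + 1 + 1 + 1
13 + 5 + 1
13 + 3 + 3
13 + 3 + 1 + 1 + 1
13 + 1 + 1 + 1 + 1 + 1 + 1
11 + 7 + 1
11 + 5 + 3
11 + 5 + 1 + 1 + 1
11 + 3 + 3 + 1 + 1
…and 42 more, for 54 total.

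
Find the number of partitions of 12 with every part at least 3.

9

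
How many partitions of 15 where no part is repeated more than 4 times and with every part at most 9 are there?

Direct enumeration gives 109 partitions.

109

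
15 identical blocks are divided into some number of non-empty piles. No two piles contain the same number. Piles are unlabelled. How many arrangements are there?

27

There are too many to list fully; the first 12 (by largest part) are:
15
14, 1
13, 2
12, 3
12, 2, 1
11, 4
11, 3, 1
10, 5
10, 4, 1
10, 3, 2
9, 6
9, 5, 1
…and 15 more, for 27 total.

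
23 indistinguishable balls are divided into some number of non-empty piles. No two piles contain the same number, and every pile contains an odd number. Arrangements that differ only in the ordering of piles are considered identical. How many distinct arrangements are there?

The partitions of 23 that satisfy the conditions:
23
19+3+1
17+5+1
15+7+1
15+5+3
13+9+1
13+7+3
11+9+3
11+7+5
Counting gives 9.

9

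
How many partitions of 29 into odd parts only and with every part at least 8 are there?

They are:
29
11, 9, 9

2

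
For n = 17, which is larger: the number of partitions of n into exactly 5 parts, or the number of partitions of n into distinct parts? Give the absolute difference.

Partitions of 17 into exactly 5 parts: 47.
Partitions of 17 into distinct parts: 38.
|47 − 38| = 9.

9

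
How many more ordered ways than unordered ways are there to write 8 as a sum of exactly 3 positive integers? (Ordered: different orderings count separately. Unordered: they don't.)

Compositions: C(7,2) = 21.
Partitions of 8 into exactly 3 parts: 5.
Difference: 21 − 5 = 16.

16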